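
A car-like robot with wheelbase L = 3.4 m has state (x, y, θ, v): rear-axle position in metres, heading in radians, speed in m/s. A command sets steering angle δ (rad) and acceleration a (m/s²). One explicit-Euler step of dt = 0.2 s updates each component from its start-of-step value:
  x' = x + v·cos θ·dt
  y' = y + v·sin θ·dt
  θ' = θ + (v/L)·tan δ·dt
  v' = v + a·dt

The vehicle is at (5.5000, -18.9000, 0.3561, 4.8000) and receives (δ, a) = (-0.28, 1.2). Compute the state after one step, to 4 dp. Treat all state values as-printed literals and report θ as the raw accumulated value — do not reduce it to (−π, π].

(6.3998, -18.5653, 0.2749, 5.0400)

x' = 5.5000 + 4.8000·cos(0.3561)·0.2 = 6.3998
y' = -18.9000 + 4.8000·sin(0.3561)·0.2 = -18.5653
θ' = 0.3561 + (4.8000/3.4)·tan(-0.28)·0.2 = 0.2749
v' = 4.8000 + 1.2000·0.2 = 5.0400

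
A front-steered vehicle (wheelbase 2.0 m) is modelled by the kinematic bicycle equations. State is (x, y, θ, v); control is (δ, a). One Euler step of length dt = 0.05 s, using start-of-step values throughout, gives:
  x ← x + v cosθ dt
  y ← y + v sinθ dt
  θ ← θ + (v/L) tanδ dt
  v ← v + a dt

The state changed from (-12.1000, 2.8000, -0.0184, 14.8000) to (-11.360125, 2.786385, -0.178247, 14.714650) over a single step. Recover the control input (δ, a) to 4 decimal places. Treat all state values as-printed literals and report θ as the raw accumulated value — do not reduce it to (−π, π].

δ = -0.4078, a = -1.7070

a = (v'−v)/dt = (-0.085350)/0.05 = -1.7070
Δθ = θ'−θ = -0.159847;  (v·dt/L) = 14.8000·0.05/2.0 = 0.370000
tan δ = Δθ·L/(v·dt) = -0.432019  →  δ = -0.4078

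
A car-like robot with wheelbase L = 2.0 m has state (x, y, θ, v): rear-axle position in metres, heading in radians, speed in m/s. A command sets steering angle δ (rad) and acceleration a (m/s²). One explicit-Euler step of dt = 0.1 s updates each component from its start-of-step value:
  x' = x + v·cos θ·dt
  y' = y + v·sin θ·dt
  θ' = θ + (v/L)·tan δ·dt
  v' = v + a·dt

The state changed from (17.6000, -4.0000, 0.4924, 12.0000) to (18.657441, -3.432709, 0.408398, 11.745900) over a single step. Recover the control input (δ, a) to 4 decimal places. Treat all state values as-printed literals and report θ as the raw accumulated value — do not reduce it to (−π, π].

δ = -0.1391, a = -2.5410

a = (v'−v)/dt = (-0.254100)/0.1 = -2.5410
Δθ = θ'−θ = -0.084002;  (v·dt/L) = 12.0000·0.1/2.0 = 0.600000
tan δ = Δθ·L/(v·dt) = -0.140003  →  δ = -0.1391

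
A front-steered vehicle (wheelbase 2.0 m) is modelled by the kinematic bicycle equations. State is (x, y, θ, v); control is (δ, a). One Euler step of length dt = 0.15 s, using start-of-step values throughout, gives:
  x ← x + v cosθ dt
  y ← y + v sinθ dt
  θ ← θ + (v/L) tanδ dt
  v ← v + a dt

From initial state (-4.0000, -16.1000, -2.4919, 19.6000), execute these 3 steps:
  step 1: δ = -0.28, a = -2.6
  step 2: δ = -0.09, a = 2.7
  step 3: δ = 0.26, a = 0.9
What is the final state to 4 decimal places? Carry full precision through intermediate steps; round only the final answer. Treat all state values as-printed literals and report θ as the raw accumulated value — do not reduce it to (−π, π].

after step 1 (δ=-0.28, a=-2.6): (-6.341033, -17.878529, -2.914605, 19.210000)
after step 2 (δ=-0.09, a=2.7): (-9.148619, -18.526992, -3.044624, 19.615000)
after step 3 (δ=0.26, a=0.9): (-12.077047, -18.811852, -2.653273, 19.750000)

(-12.0770, -18.8119, -2.6533, 19.7500)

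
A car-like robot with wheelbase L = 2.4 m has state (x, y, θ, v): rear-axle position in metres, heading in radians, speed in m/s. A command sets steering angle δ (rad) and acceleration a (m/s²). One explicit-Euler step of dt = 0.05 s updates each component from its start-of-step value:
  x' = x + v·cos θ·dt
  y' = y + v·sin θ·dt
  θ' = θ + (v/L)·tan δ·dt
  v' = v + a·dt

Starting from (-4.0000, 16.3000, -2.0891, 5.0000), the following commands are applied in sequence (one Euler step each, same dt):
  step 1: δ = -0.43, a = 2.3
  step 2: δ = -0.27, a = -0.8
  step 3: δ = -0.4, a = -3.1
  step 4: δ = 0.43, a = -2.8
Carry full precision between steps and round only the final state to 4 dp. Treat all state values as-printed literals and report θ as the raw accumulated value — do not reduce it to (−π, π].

(-4.5503, 15.4596, -2.1641, 4.7800)

after step 1 (δ=-0.43, a=2.3): (-4.123852, 16.082835, -2.136873, 5.115000)
after step 2 (δ=-0.27, a=-0.8): (-4.261017, 15.866979, -2.166365, 5.075000)
after step 3 (δ=-0.4, a=-3.1): (-4.403366, 15.656917, -2.211067, 4.920000)
after step 4 (δ=0.43, a=-2.8): (-4.550329, 15.459641, -2.164058, 4.780000)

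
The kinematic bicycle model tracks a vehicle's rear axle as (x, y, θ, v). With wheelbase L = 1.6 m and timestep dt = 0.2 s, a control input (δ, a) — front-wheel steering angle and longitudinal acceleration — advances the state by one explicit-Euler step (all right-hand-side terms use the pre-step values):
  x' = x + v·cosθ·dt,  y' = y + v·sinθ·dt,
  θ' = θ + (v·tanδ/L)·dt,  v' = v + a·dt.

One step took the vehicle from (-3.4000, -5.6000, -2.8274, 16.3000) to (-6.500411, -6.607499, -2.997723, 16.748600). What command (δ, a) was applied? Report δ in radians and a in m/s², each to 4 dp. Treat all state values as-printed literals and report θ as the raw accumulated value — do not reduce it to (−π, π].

δ = -0.0834, a = 2.2430

a = (v'−v)/dt = (0.448600)/0.2 = 2.2430
Δθ = θ'−θ = -0.170323;  (v·dt/L) = 16.3000·0.2/1.6 = 2.037500
tan δ = Δθ·L/(v·dt) = -0.083594  →  δ = -0.0834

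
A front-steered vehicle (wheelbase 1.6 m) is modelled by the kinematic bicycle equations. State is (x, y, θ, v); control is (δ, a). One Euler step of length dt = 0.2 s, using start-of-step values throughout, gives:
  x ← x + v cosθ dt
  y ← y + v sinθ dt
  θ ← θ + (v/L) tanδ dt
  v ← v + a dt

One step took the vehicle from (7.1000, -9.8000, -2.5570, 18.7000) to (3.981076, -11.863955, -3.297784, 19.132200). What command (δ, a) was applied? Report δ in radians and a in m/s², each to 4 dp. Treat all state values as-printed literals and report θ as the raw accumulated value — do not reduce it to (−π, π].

δ = -0.3069, a = 2.1610

a = (v'−v)/dt = (0.432200)/0.2 = 2.1610
Δθ = θ'−θ = -0.740784;  (v·dt/L) = 18.7000·0.2/1.6 = 2.337500
tan δ = Δθ·L/(v·dt) = -0.316913  →  δ = -0.3069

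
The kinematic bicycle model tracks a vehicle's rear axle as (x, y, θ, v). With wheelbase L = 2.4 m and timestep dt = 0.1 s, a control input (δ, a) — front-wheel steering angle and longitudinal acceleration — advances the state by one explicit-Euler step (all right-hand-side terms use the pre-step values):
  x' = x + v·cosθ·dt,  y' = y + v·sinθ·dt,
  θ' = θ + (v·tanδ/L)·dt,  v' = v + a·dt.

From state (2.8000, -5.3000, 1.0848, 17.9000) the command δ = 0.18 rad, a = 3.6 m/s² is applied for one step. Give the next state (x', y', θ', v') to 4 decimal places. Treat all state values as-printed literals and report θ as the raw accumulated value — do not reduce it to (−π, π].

x' = 2.8000 + 17.9000·cos(1.0848)·0.1 = 3.6361
y' = -5.3000 + 17.9000·sin(1.0848)·0.1 = -3.7173
θ' = 1.0848 + (17.9000/2.4)·tan(0.18)·0.1 = 1.2205
v' = 17.9000 + 3.6000·0.1 = 18.2600

(3.6361, -3.7173, 1.2205, 18.2600)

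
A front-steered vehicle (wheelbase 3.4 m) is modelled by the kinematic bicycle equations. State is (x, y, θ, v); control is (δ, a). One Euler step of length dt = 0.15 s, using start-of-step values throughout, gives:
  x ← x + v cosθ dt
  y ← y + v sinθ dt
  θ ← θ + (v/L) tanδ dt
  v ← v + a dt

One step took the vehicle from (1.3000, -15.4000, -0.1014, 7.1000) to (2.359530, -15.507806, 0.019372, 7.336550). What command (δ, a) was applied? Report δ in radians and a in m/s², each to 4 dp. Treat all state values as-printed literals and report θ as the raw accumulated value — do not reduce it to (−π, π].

a = (v'−v)/dt = (0.236550)/0.15 = 1.5770
Δθ = θ'−θ = 0.120772;  (v·dt/L) = 7.1000·0.15/3.4 = 0.313235
tan δ = Δθ·L/(v·dt) = 0.385563  →  δ = 0.3680

δ = 0.3680, a = 1.5770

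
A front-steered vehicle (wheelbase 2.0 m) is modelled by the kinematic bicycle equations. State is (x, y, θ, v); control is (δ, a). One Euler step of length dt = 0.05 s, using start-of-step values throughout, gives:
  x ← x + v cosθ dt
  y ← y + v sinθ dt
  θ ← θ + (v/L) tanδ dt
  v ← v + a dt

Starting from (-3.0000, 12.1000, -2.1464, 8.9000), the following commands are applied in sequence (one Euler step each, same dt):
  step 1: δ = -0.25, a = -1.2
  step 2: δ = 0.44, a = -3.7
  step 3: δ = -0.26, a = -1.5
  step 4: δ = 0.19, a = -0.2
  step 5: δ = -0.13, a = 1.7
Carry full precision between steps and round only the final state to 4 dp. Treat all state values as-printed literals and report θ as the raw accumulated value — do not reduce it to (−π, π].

after step 1 (δ=-0.25, a=-1.2): (-3.242232, 11.726706, -2.203214, 8.840000)
after step 2 (δ=0.44, a=-3.7): (-3.503496, 11.370188, -2.099171, 8.655000)
after step 3 (δ=-0.26, a=-1.5): (-3.721659, 10.996453, -2.156731, 8.580000)
after step 4 (δ=0.19, a=-0.2): (-3.958887, 10.639012, -2.115479, 8.570000)
after step 5 (δ=-0.13, a=1.7): (-4.180913, 10.272520, -2.143489, 8.655000)

(-4.1809, 10.2725, -2.1435, 8.6550)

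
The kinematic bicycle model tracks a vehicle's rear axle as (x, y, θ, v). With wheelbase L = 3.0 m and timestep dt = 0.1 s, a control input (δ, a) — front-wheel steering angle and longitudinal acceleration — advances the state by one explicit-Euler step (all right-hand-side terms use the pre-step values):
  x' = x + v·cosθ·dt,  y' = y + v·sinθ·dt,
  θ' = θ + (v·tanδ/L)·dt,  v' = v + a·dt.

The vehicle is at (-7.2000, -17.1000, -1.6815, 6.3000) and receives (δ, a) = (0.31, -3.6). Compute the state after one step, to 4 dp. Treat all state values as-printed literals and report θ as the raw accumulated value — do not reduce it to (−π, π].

x' = -7.2000 + 6.3000·cos(-1.6815)·0.1 = -7.2696
y' = -17.1000 + 6.3000·sin(-1.6815)·0.1 = -17.7261
θ' = -1.6815 + (6.3000/3.0)·tan(0.31)·0.1 = -1.6142
v' = 6.3000 − 3.6000·0.1 = 5.9400

(-7.2696, -17.7261, -1.6142, 5.9400)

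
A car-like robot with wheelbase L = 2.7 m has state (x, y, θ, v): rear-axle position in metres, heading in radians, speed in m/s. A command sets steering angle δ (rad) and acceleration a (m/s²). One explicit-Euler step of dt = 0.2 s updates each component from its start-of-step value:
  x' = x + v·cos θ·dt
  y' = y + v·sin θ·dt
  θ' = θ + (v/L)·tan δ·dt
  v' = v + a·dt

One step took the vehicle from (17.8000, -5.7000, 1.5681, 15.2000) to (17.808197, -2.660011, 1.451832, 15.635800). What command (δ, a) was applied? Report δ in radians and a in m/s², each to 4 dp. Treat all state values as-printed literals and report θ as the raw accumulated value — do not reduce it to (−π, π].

a = (v'−v)/dt = (0.435800)/0.2 = 2.1790
Δθ = θ'−θ = -0.116268;  (v·dt/L) = 15.2000·0.2/2.7 = 1.125926
tan δ = Δθ·L/(v·dt) = -0.103264  →  δ = -0.1029

δ = -0.1029, a = 2.1790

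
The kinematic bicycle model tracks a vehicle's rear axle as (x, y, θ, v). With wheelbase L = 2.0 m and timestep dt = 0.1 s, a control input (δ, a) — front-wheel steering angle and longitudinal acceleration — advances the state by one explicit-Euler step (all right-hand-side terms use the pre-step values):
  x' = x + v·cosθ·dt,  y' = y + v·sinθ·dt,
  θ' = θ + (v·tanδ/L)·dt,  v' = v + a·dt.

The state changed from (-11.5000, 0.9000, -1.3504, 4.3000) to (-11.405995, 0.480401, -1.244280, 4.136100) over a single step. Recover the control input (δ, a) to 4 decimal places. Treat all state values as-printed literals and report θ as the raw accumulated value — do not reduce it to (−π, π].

a = (v'−v)/dt = (-0.163900)/0.1 = -1.6390
Δθ = θ'−θ = 0.106120;  (v·dt/L) = 4.3000·0.1/2.0 = 0.215000
tan δ = Δθ·L/(v·dt) = 0.493581  →  δ = 0.4585

δ = 0.4585, a = -1.6390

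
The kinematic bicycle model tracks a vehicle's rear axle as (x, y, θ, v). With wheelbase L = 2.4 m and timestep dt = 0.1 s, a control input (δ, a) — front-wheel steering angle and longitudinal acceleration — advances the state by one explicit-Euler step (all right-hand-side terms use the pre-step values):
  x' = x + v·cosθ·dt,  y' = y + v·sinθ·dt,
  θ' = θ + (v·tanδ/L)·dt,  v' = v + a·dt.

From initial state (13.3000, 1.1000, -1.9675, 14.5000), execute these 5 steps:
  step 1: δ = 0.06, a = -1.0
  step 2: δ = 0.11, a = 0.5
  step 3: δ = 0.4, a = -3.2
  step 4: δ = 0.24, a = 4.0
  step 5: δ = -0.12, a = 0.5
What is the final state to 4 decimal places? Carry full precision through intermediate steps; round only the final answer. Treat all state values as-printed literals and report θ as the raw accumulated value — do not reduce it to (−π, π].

after step 1 (δ=0.06, a=-1.0): (12.739749, -0.237392, -1.931206, 14.400000)
after step 2 (δ=0.11, a=0.5): (12.231921, -1.584876, -1.864939, 14.450000)
after step 3 (δ=0.4, a=-3.2): (11.812988, -2.967815, -1.610382, 14.130000)
after step 4 (δ=0.24, a=4.0): (11.757068, -4.379708, -1.466305, 14.530000)
after step 5 (δ=-0.12, a=0.5): (11.908617, -5.824783, -1.539306, 14.580000)

(11.9086, -5.8248, -1.5393, 14.5800)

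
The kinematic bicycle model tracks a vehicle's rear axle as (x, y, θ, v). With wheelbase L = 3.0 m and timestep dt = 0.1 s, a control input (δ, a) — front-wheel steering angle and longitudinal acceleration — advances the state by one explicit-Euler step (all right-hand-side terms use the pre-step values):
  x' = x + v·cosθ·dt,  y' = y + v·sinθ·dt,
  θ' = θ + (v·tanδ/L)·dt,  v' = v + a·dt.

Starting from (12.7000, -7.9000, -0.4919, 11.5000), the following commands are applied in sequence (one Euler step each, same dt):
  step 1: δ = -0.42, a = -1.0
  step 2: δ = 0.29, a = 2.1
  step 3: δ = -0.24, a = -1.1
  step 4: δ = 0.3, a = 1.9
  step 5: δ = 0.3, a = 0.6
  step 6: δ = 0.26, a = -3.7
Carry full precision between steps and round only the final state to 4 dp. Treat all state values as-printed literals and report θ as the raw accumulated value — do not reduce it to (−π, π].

after step 1 (δ=-0.42, a=-1.0): (13.713653, -8.443147, -0.663086, 11.400000)
after step 2 (δ=0.29, a=2.1): (14.612082, -9.144876, -0.549689, 11.610000)
after step 3 (δ=-0.24, a=-1.1): (15.602052, -9.751408, -0.644395, 11.500000)
after step 4 (δ=0.3, a=1.9): (16.521435, -10.442230, -0.525816, 11.690000)
after step 5 (δ=0.3, a=0.6): (17.532520, -11.028973, -0.405278, 11.750000)
after step 6 (δ=0.26, a=-3.7): (18.612337, -11.492245, -0.301086, 11.380000)

(18.6123, -11.4922, -0.3011, 11.3800)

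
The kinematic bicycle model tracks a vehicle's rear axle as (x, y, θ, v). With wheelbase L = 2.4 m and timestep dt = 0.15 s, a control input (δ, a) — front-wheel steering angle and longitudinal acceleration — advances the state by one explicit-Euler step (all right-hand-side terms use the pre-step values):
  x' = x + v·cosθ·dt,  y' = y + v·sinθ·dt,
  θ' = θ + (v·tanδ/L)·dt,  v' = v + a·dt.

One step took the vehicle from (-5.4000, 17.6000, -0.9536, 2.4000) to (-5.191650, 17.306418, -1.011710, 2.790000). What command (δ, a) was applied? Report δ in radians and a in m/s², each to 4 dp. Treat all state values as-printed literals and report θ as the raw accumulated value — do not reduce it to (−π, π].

δ = -0.3696, a = 2.6000

a = (v'−v)/dt = (0.390000)/0.15 = 2.6000
Δθ = θ'−θ = -0.058110;  (v·dt/L) = 2.4000·0.15/2.4 = 0.150000
tan δ = Δθ·L/(v·dt) = -0.387400  →  δ = -0.3696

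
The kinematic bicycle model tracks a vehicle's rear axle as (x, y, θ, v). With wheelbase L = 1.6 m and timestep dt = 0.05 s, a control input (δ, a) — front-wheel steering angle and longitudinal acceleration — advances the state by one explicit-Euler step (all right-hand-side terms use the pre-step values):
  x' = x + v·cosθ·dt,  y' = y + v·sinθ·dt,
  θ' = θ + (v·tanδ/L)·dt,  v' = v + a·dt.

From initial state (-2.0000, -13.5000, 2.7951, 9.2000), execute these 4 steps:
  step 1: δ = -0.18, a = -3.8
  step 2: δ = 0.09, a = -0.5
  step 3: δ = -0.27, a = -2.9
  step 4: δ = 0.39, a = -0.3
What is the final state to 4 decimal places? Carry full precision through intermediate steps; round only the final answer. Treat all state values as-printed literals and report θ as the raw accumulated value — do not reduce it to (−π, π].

(-3.6639, -12.8123, 2.8040, 8.8250)

after step 1 (δ=-0.18, a=-3.8): (-2.432662, -13.343784, 2.742784, 9.010000)
after step 2 (δ=0.09, a=-0.5): (-2.847809, -13.168845, 2.768193, 8.985000)
after step 3 (δ=-0.27, a=-2.9): (-3.266102, -13.004966, 2.690485, 8.840000)
after step 4 (δ=0.39, a=-0.3): (-3.663886, -12.812271, 2.804038, 8.825000)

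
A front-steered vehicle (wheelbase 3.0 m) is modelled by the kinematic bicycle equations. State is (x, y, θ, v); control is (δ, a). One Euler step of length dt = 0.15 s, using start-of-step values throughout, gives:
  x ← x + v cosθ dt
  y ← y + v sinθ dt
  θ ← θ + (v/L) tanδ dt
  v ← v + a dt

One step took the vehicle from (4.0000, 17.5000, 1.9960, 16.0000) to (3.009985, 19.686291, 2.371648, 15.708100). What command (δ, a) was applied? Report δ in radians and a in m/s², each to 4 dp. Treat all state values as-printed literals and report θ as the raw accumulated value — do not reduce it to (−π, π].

δ = 0.4390, a = -1.9460

a = (v'−v)/dt = (-0.291900)/0.15 = -1.9460
Δθ = θ'−θ = 0.375648;  (v·dt/L) = 16.0000·0.15/3.0 = 0.800000
tan δ = Δθ·L/(v·dt) = 0.469560  →  δ = 0.4390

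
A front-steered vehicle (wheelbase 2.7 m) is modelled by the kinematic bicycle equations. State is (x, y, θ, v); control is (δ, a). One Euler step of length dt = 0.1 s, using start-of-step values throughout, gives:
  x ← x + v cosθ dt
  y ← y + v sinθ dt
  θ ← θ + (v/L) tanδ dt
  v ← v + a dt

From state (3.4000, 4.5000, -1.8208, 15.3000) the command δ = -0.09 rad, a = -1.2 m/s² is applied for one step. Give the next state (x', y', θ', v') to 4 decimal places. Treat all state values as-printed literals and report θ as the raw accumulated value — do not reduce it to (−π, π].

x' = 3.4000 + 15.3000·cos(-1.8208)·0.1 = 3.0215
y' = 4.5000 + 15.3000·sin(-1.8208)·0.1 = 3.0176
θ' = -1.8208 + (15.3000/2.7)·tan(-0.09)·0.1 = -1.8719
v' = 15.3000 − 1.2000·0.1 = 15.1800

(3.0215, 3.0176, -1.8719, 15.1800)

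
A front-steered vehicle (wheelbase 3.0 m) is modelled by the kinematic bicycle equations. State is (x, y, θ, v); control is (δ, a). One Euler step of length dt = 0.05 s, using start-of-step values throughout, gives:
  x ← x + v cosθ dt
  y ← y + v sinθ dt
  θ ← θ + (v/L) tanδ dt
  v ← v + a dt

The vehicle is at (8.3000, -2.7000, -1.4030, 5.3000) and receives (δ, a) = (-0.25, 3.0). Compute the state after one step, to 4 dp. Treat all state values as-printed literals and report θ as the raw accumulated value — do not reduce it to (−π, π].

(8.3443, -2.9613, -1.4256, 5.4500)

x' = 8.3000 + 5.3000·cos(-1.4030)·0.05 = 8.3443
y' = -2.7000 + 5.3000·sin(-1.4030)·0.05 = -2.9613
θ' = -1.4030 + (5.3000/3.0)·tan(-0.25)·0.05 = -1.4256
v' = 5.3000 + 3.0000·0.05 = 5.4500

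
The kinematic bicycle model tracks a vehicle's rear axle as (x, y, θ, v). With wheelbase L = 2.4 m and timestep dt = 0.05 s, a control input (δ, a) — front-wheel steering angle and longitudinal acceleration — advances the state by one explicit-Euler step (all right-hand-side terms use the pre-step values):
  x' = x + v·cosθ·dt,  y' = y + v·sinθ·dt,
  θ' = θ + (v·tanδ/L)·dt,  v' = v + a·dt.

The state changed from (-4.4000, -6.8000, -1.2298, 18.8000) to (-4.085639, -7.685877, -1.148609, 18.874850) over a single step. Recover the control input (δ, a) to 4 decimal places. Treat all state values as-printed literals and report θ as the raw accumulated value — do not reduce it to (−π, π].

a = (v'−v)/dt = (0.074850)/0.05 = 1.4970
Δθ = θ'−θ = 0.081191;  (v·dt/L) = 18.8000·0.05/2.4 = 0.391667
tan δ = Δθ·L/(v·dt) = 0.207296  →  δ = 0.2044

δ = 0.2044, a = 1.4970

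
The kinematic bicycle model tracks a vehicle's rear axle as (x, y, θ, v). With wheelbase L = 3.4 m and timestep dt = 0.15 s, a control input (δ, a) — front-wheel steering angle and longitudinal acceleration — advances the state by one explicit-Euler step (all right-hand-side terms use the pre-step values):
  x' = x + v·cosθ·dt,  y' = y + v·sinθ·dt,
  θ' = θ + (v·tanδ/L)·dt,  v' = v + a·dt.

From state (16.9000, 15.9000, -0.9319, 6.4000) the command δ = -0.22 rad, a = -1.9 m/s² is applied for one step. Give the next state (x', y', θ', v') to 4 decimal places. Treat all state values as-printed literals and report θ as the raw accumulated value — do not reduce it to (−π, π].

(17.4725, 15.1294, -0.9950, 6.1150)

x' = 16.9000 + 6.4000·cos(-0.9319)·0.15 = 17.4725
y' = 15.9000 + 6.4000·sin(-0.9319)·0.15 = 15.1294
θ' = -0.9319 + (6.4000/3.4)·tan(-0.22)·0.15 = -0.9950
v' = 6.4000 − 1.9000·0.15 = 6.1150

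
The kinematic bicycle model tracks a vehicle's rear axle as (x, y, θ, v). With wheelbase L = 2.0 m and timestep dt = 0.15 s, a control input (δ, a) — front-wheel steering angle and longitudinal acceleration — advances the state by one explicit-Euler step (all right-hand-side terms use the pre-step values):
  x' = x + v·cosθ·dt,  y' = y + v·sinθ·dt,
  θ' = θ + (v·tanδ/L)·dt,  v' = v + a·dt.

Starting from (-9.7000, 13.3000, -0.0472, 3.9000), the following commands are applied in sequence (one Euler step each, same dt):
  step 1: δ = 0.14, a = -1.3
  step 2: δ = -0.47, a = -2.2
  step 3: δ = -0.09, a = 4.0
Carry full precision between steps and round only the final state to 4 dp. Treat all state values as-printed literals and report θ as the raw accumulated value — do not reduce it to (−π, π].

(-8.0591, 13.1949, -0.1700, 3.9750)

after step 1 (δ=0.14, a=-1.3): (-9.115652, 13.272398, -0.005980, 3.705000)
after step 2 (δ=-0.47, a=-2.2): (-8.559911, 13.269075, -0.147131, 3.375000)
after step 3 (δ=-0.09, a=4.0): (-8.059131, 13.194858, -0.169974, 3.975000)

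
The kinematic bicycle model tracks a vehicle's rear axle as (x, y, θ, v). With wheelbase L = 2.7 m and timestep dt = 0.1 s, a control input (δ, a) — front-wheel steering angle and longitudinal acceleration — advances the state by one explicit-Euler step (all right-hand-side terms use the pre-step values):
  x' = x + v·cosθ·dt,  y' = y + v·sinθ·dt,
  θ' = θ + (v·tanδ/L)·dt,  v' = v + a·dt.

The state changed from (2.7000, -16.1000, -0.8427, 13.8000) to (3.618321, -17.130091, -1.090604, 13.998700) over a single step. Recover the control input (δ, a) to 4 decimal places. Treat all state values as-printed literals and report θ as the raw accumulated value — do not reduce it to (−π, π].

δ = -0.4516, a = 1.9870

a = (v'−v)/dt = (0.198700)/0.1 = 1.9870
Δθ = θ'−θ = -0.247904;  (v·dt/L) = 13.8000·0.1/2.7 = 0.511111
tan δ = Δθ·L/(v·dt) = -0.485030  →  δ = -0.4516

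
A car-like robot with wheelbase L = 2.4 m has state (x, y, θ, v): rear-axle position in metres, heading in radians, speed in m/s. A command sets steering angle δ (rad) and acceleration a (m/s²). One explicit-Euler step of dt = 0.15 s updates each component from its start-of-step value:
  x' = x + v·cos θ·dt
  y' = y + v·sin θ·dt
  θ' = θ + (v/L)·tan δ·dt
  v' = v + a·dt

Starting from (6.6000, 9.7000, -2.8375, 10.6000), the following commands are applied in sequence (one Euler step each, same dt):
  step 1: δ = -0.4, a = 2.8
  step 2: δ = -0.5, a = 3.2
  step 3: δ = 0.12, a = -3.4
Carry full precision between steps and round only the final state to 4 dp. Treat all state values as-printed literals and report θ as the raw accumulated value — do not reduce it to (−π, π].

after step 1 (δ=-0.4, a=2.8): (5.082951, 9.223910, -3.117601, 11.020000)
after step 2 (δ=-0.5, a=3.2): (3.430426, 9.184255, -3.493866, 11.500000)
after step 3 (δ=0.12, a=-3.4): (1.811358, 9.779436, -3.407200, 10.990000)

(1.8114, 9.7794, -3.4072, 10.9900)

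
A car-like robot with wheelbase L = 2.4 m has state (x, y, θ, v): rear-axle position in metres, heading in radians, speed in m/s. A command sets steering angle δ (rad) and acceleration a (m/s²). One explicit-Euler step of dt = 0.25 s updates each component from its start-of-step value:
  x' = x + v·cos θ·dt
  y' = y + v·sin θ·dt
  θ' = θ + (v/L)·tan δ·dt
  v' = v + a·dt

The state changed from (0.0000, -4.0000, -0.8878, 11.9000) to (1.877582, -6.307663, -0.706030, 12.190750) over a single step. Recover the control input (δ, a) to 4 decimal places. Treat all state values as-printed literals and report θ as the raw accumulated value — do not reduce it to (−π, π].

δ = 0.1456, a = 1.1630

a = (v'−v)/dt = (0.290750)/0.25 = 1.1630
Δθ = θ'−θ = 0.181770;  (v·dt/L) = 11.9000·0.25/2.4 = 1.239583
tan δ = Δθ·L/(v·dt) = 0.146638  →  δ = 0.1456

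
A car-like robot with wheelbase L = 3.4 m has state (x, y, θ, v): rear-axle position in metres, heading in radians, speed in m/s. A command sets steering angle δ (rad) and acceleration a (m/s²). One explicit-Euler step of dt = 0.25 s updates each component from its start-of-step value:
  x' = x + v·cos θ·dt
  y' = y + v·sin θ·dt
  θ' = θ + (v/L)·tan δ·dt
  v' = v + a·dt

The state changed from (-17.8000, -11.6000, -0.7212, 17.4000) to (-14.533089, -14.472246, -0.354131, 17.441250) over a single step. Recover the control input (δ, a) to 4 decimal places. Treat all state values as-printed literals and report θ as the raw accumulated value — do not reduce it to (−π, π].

a = (v'−v)/dt = (0.041250)/0.25 = 0.1650
Δθ = θ'−θ = 0.367069;  (v·dt/L) = 17.4000·0.25/3.4 = 1.279412
tan δ = Δθ·L/(v·dt) = 0.286905  →  δ = 0.2794

δ = 0.2794, a = 0.1650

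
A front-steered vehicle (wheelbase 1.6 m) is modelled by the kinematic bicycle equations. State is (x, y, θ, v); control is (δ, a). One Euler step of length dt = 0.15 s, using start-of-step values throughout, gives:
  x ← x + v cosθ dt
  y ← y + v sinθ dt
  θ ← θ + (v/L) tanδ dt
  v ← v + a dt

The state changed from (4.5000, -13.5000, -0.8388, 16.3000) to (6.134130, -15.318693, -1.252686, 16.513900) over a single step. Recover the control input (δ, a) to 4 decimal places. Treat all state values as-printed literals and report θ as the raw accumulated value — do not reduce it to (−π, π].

δ = -0.2645, a = 1.4260

a = (v'−v)/dt = (0.213900)/0.15 = 1.4260
Δθ = θ'−θ = -0.413886;  (v·dt/L) = 16.3000·0.15/1.6 = 1.528125
tan δ = Δθ·L/(v·dt) = -0.270846  →  δ = -0.2645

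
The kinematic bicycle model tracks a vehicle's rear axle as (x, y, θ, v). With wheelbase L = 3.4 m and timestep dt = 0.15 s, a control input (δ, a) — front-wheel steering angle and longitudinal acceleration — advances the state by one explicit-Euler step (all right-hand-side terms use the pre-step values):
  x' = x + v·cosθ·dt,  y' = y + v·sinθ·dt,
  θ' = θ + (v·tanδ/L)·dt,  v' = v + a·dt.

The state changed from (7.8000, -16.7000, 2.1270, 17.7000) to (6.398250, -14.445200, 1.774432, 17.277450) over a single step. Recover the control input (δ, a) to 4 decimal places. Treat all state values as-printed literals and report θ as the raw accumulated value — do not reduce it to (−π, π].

a = (v'−v)/dt = (-0.422550)/0.15 = -2.8170
Δθ = θ'−θ = -0.352568;  (v·dt/L) = 17.7000·0.15/3.4 = 0.780882
tan δ = Δθ·L/(v·dt) = -0.451500  →  δ = -0.4241

δ = -0.4241, a = -2.8170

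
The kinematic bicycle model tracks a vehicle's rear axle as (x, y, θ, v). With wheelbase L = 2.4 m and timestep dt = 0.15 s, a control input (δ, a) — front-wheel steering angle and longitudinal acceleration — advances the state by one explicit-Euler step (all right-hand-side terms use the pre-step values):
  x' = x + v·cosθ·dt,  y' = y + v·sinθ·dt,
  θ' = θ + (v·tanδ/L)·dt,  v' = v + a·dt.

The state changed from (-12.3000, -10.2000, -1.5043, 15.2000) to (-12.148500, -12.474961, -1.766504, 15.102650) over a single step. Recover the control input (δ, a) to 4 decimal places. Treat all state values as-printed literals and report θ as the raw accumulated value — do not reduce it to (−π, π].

δ = -0.2693, a = -0.6490

a = (v'−v)/dt = (-0.097350)/0.15 = -0.6490
Δθ = θ'−θ = -0.262204;  (v·dt/L) = 15.2000·0.15/2.4 = 0.950000
tan δ = Δθ·L/(v·dt) = -0.276004  →  δ = -0.2693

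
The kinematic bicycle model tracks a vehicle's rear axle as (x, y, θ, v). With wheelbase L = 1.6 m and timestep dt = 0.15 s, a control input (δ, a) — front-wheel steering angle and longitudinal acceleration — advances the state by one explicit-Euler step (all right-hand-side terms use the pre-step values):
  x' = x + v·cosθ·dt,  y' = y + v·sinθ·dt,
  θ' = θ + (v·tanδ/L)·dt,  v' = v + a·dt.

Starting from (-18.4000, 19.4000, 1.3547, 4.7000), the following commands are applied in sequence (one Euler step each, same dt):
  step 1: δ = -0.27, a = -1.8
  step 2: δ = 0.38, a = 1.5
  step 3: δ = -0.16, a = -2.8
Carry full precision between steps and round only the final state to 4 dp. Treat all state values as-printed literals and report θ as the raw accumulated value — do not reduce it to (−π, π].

(-17.9088, 21.4034, 1.3282, 4.2350)

after step 1 (δ=-0.27, a=-1.8): (-18.248835, 20.088603, 1.232753, 4.430000)
after step 2 (δ=0.38, a=1.5): (-18.028459, 20.715496, 1.398635, 4.655000)
after step 3 (δ=-0.16, a=-2.8): (-17.908840, 21.403424, 1.328208, 4.235000)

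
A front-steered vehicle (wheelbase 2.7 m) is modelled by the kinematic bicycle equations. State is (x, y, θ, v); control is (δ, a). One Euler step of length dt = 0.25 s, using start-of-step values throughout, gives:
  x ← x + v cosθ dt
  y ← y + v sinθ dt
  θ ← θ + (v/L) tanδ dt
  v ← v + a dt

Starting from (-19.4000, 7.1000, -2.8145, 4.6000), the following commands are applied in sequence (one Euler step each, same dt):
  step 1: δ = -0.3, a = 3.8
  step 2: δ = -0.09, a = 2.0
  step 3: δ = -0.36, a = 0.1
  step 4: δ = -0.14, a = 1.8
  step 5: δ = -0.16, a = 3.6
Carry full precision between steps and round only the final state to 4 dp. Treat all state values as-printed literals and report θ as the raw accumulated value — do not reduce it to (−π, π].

after step 1 (δ=-0.3, a=3.8): (-20.489028, 6.730515, -2.946254, 5.550000)
after step 2 (δ=-0.09, a=2.0): (-21.850140, 6.461204, -2.992630, 6.050000)
after step 3 (δ=-0.36, a=0.1): (-23.345890, 6.236729, -3.203485, 6.075000)
after step 4 (δ=-0.14, a=1.8): (-24.861732, 6.330668, -3.282753, 6.525000)
after step 5 (δ=-0.16, a=3.6): (-26.476756, 6.560173, -3.380254, 7.425000)

(-26.4768, 6.5602, -3.3803, 7.4250)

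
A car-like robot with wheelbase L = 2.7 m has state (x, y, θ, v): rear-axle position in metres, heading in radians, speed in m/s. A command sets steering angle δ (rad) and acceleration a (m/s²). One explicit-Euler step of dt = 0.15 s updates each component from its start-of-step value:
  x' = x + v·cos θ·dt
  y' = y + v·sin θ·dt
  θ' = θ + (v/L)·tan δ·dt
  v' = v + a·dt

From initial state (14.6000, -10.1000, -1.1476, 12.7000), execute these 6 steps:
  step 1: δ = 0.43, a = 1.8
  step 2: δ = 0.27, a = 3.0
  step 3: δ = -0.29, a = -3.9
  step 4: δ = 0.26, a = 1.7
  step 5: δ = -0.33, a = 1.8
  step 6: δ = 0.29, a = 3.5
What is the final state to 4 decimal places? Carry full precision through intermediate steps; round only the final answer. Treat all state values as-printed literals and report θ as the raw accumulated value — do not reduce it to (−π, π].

after step 1 (δ=0.43, a=1.8): (15.382339, -11.836943, -0.824017, 12.970000)
after step 2 (δ=0.27, a=3.0): (16.703876, -13.264708, -0.624598, 13.420000)
after step 3 (δ=-0.29, a=-3.9): (18.336818, -14.441852, -0.847081, 12.835000)
after step 4 (δ=0.26, a=1.7): (19.611667, -15.884539, -0.657393, 13.090000)
after step 5 (δ=-0.33, a=1.8): (21.165950, -17.084346, -0.906485, 13.360000)
after step 6 (δ=0.29, a=3.5): (22.401451, -18.662178, -0.684996, 13.885000)

(22.4015, -18.6622, -0.6850, 13.8850)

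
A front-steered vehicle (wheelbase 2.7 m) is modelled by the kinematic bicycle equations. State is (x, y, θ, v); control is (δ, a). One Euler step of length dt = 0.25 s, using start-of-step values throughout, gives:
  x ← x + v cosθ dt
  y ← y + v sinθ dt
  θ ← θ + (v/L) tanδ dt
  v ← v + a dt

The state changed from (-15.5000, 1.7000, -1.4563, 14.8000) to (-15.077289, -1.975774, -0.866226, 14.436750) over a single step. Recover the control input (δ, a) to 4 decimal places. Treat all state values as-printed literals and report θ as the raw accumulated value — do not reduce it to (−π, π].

a = (v'−v)/dt = (-0.363250)/0.25 = -1.4530
Δθ = θ'−θ = 0.590074;  (v·dt/L) = 14.8000·0.25/2.7 = 1.370370
tan δ = Δθ·L/(v·dt) = 0.430595  →  δ = 0.4066

δ = 0.4066, a = -1.4530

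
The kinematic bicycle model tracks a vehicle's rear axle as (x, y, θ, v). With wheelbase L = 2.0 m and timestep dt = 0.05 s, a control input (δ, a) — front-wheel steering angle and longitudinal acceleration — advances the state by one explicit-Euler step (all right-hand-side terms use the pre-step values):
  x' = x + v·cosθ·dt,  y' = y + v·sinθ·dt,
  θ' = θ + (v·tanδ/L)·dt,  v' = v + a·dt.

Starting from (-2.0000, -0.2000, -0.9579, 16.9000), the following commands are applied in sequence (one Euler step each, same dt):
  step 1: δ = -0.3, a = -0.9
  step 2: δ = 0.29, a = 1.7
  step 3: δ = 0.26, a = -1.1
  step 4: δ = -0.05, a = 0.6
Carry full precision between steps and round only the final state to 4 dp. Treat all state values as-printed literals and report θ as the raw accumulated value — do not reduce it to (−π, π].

after step 1 (δ=-0.3, a=-0.9): (-1.513923, -0.891198, -1.088595, 16.855000)
after step 2 (δ=0.29, a=1.7): (-1.123114, -1.637854, -0.962851, 16.940000)
after step 3 (δ=0.26, a=-1.1): (-0.639322, -2.333091, -0.850191, 16.885000)
after step 4 (δ=-0.05, a=0.6): (-0.082253, -2.967466, -0.871315, 16.915000)

(-0.0823, -2.9675, -0.8713, 16.9150)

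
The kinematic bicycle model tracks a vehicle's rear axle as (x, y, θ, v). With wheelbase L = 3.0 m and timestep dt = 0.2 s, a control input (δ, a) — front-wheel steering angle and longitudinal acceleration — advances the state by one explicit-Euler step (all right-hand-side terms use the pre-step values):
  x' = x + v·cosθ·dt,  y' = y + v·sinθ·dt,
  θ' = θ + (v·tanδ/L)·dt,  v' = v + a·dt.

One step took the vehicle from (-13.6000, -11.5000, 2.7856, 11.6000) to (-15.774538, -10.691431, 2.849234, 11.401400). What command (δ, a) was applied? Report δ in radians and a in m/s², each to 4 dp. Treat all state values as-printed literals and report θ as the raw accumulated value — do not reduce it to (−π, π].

a = (v'−v)/dt = (-0.198600)/0.2 = -0.9930
Δθ = θ'−θ = 0.063634;  (v·dt/L) = 11.6000·0.2/3.0 = 0.773333
tan δ = Δθ·L/(v·dt) = 0.082285  →  δ = 0.0821

δ = 0.0821, a = -0.9930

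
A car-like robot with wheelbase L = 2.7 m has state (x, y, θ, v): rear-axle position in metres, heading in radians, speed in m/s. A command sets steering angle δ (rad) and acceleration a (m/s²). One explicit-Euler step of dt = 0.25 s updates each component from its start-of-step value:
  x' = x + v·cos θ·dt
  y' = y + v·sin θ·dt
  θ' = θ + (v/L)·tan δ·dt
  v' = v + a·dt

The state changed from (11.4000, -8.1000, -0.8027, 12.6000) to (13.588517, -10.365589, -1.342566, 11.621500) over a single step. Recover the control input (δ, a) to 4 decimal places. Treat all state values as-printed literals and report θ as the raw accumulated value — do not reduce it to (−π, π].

a = (v'−v)/dt = (-0.978500)/0.25 = -3.9140
Δθ = θ'−θ = -0.539866;  (v·dt/L) = 12.6000·0.25/2.7 = 1.166667
tan δ = Δθ·L/(v·dt) = -0.462742  →  δ = -0.4334

δ = -0.4334, a = -3.9140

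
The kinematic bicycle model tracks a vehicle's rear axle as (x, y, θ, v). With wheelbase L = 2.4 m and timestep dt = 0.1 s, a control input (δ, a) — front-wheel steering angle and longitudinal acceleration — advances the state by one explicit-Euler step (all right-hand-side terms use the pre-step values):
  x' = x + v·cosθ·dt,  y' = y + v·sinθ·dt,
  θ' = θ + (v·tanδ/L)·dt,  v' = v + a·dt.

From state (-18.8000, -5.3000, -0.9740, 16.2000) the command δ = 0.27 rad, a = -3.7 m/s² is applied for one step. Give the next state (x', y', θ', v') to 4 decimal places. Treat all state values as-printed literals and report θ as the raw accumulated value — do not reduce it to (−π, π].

x' = -18.8000 + 16.2000·cos(-0.9740)·0.1 = -17.8896
y' = -5.3000 + 16.2000·sin(-0.9740)·0.1 = -6.6400
θ' = -0.9740 + (16.2000/2.4)·tan(0.27)·0.1 = -0.7872
v' = 16.2000 − 3.7000·0.1 = 15.8300

(-17.8896, -6.6400, -0.7872, 15.8300)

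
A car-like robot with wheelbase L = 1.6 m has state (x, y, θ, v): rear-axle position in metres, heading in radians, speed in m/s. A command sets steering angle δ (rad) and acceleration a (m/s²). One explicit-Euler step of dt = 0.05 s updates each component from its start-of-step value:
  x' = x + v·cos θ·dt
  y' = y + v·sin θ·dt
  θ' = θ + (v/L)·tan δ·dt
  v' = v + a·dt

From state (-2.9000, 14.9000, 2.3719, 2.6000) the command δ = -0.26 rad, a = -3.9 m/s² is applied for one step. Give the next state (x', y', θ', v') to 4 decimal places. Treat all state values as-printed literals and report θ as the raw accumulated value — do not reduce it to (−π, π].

(-2.9934, 14.9905, 2.3503, 2.4050)

x' = -2.9000 + 2.6000·cos(2.3719)·0.05 = -2.9934
y' = 14.9000 + 2.6000·sin(2.3719)·0.05 = 14.9905
θ' = 2.3719 + (2.6000/1.6)·tan(-0.26)·0.05 = 2.3503
v' = 2.6000 − 3.9000·0.05 = 2.4050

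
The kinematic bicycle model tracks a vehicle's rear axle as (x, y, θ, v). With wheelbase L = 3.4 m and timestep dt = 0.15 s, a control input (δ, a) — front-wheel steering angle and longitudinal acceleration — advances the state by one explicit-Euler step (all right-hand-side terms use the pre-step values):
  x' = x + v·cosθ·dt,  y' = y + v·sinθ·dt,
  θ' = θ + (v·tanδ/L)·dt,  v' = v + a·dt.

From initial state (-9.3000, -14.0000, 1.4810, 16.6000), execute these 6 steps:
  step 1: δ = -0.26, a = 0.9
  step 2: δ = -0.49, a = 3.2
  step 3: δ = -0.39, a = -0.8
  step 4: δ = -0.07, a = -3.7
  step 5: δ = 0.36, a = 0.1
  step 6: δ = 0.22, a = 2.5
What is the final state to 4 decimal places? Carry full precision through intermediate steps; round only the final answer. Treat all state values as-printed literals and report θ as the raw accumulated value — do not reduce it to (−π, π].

(-0.7361, -2.6614, 0.9653, 16.9300)

after step 1 (δ=-0.26, a=0.9): (-9.076708, -11.520032, 1.286178, 16.735000)
after step 2 (δ=-0.49, a=3.2): (-8.371852, -9.110772, 0.892373, 17.215000)
after step 3 (δ=-0.39, a=-0.8): (-6.751320, -7.100327, 0.580183, 17.095000)
after step 4 (δ=-0.07, a=-3.7): (-4.606678, -5.694664, 0.527303, 16.540000)
after step 5 (δ=0.36, a=0.1): (-2.462679, -4.446213, 0.801967, 16.555000)
after step 6 (δ=0.22, a=2.5): (-0.736088, -2.661440, 0.965291, 16.930000)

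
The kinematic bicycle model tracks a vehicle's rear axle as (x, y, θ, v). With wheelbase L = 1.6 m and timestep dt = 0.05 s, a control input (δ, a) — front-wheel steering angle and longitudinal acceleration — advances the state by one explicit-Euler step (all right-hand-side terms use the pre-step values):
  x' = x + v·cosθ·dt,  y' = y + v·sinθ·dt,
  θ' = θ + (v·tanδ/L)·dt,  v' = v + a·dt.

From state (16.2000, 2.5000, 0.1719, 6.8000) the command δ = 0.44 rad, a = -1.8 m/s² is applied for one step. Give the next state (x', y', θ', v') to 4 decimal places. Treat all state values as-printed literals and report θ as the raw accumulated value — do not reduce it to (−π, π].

(16.5350, 2.5582, 0.2719, 6.7100)

x' = 16.2000 + 6.8000·cos(0.1719)·0.05 = 16.5350
y' = 2.5000 + 6.8000·sin(0.1719)·0.05 = 2.5582
θ' = 0.1719 + (6.8000/1.6)·tan(0.44)·0.05 = 0.2719
v' = 6.8000 − 1.8000·0.05 = 6.7100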